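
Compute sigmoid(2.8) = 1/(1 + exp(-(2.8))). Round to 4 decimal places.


First, exp(-2.8000) = 0.0608.
Then sigma(z) = 1/(1 + 0.0608) = 0.9427.

0.9427


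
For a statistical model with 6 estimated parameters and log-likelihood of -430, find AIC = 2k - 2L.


Compute:
2k = 2*6 = 12.
-2*loglik = -2*(-430) = 860.
AIC = 12 + 860 = 872.

872


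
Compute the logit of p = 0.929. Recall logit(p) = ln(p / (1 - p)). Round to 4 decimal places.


The odds are p/(1-p) = 0.929 / 0.071 = 13.0845.
logit(p) = ln(13.0845) = 2.5714.

2.5714


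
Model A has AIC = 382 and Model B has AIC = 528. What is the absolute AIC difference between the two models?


Compute |382 - 528| = 146.
Model A has the smaller AIC.

146


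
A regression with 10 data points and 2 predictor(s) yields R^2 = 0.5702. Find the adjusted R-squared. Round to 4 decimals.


Using the formula:
(1 - 0.5702) = 0.4298.
Multiply by 9/7: 0.4298 * 9 = 3.8682, then 3.8682 / 7 = 0.5526.
Adj R^2 = 1 - 0.5526 = 0.4474.

0.4474


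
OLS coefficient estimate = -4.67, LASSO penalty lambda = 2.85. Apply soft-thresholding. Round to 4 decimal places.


|beta_OLS| = 4.67.
lambda = 2.85.
Since |beta| > lambda, coefficient = sign(beta)*(|beta| - lambda) = -1.8200.
Result = -1.8200.

-1.8200


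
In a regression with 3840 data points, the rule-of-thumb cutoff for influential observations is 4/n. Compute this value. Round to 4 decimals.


The threshold is 4/n.
4/3840 = 0.0010.

0.0010


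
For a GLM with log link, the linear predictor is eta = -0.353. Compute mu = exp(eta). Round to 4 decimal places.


The inverse log link gives:
mu = exp(-0.353) = 0.7026.

0.7026


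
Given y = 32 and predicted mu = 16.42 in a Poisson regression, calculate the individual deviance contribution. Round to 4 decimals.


Compute y*ln(y/mu) = 32*ln(32/16.42) = 32*0.667236 = 21.351552.
y - mu = 15.58.
D = 2*(21.351552 - (15.58)) = 11.543104, which rounds to 11.5431.

11.5431


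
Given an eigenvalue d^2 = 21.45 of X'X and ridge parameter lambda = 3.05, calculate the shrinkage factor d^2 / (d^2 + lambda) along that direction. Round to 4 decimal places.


d^2 + lambda = 21.45 + 3.05 = 24.5000.
Shrinkage factor = 21.45/24.5000 = 0.8755.

0.8755


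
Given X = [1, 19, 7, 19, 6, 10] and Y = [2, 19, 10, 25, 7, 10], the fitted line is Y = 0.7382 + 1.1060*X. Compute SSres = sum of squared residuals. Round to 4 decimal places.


Predicted values from Y = 0.7382 + 1.1060*X.
Residuals: [0.1558, -2.7522, 1.5198, 3.2478, -0.3742, -1.7982].
SSres = 23.8304.

23.8304


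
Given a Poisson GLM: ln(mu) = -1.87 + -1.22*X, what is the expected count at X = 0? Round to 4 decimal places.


Linear predictor: eta = -1.87 + (-1.22)(0) = -1.8700.
Expected count: mu = exp(-1.8700) = 0.1541.

0.1541


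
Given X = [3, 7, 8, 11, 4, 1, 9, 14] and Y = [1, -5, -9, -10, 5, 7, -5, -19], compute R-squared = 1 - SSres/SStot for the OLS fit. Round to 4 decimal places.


Fit the OLS line: b0 = 9.1605, b1 = -1.8997.
SSres = 41.5587.
SStot = 513.8750.
R^2 = 1 - 41.5587/513.8750 = 0.9191.

0.9191


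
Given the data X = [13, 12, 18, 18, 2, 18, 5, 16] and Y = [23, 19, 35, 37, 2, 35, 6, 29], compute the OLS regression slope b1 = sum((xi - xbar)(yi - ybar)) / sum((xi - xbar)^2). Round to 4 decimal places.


First compute the means: xbar = 12.7500, ybar = 23.2500.
Then S_xx = sum((xi - xbar)^2) = 269.5000.
S_xy = sum((xi - xbar)(yi - ybar)) = 579.5000.
b1 = S_xy / S_xx = 579.5000 / 269.5000 = 2.1503.

2.1503


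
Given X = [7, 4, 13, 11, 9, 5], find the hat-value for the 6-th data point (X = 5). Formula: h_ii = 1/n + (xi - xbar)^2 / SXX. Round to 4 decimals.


n = 6, xbar = 8.1667.
SXX = sum((xi - xbar)^2) = 60.8333.
h = 1/6 + (5 - 8.1667)^2 / 60.8333 = 0.3315.

0.3315


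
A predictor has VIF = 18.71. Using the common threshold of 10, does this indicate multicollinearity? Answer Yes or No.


Check: VIF = 18.71 vs threshold = 10.
Since 18.71 >= 10, the answer is Yes.

Yes


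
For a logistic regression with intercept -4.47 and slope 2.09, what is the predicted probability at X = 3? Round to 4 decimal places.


z = -4.47 + 2.09 * 3 = 1.8000.
Sigmoid: P = 1 / (1 + exp(-1.8000)) = 0.8581.

0.8581


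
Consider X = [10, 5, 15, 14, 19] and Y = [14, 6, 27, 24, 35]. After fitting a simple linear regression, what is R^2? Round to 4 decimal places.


After computing the OLS fit (b0=-5.5583, b1=2.1237):
SSres = 4.2686, SStot = 514.8000.
R^2 = 1 - 4.2686/514.8000 = 0.9917.

0.9917


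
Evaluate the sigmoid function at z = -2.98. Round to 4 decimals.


Compute exp(2.9800) = 19.6878.
Sigmoid = 1 / (1 + 19.6878) = 1 / 20.6878 = 0.0483.

0.0483


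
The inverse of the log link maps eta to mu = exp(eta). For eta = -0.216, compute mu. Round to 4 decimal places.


The inverse log link gives:
mu = exp(-0.216) = 0.8057.

0.8057


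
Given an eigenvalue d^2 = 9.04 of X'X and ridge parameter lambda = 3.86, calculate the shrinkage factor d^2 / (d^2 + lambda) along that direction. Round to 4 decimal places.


Denominator = d^2 + lambda = 9.04 + 3.86 = 12.9000.
Shrinkage = 9.04 / 12.9000 = 0.7008.

0.7008


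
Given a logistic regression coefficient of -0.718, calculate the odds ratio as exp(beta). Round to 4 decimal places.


The odds ratio is computed as:
OR = e^(-0.718) = 0.4877.

0.4877


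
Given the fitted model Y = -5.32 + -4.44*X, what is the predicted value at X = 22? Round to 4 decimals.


Substitute X = 22 into the equation:
Y = -5.32 + -4.44 * 22 = -5.32 + -97.6800 = -103.0000.

-103.0000


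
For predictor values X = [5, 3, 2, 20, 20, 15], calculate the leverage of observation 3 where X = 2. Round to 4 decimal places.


n = 6, xbar = 10.8333.
SXX = sum((xi - xbar)^2) = 358.8333.
h = 1/6 + (2 - 10.8333)^2 / 358.8333 = 0.3841.

0.3841


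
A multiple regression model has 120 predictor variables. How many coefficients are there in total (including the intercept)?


Including the intercept, the model has 120 predictor coefficients + 1 intercept.
Total = 121.

121


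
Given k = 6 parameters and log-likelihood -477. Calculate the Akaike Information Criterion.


AIC = 2*6 - 2*(-477).
= 12 + 954 = 966.

966


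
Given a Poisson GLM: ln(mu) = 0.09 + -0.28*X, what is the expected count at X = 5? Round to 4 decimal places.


Compute eta = 0.09 + -0.28 * 5 = -1.3100.
Apply inverse link: mu = e^-1.3100 = 0.2698.

0.2698


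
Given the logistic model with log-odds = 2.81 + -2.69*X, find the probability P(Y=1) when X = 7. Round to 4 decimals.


Compute z = 2.81 + (-2.69)(7) = -16.0200.
exp(-z) = 9065621.8606.
P = 1/(1 + 9065621.8606) = 0.0000.

0.0000


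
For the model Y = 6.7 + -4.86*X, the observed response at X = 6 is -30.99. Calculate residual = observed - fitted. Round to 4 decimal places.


Compute yhat = 6.7 + (-4.86)(6) = -22.4600.
Residual = actual - predicted = -30.99 - -22.4600 = -8.5300.

-8.5300


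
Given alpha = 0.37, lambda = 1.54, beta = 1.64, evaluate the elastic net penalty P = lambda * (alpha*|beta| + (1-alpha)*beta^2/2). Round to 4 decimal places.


alpha * |beta| = 0.37 * 1.64 = 0.6068.
(1-alpha) * beta^2/2 = 0.63 * 2.6896/2 = 0.8472.
Total = 1.54 * (0.6068 + 0.8472) = 2.2392.

2.2392


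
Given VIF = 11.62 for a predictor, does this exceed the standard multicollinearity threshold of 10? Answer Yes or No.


Compare VIF = 11.62 to the threshold of 10.
11.62 >= 10, so the answer is Yes.

Yes


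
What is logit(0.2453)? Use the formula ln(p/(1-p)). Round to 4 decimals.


Compute the odds: 0.2453/0.7547 = 0.3250.
Take the natural log: ln(0.3250) = -1.1238.

-1.1238


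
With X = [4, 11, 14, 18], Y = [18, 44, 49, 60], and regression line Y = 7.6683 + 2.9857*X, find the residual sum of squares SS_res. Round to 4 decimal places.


Compute predicted values, then residuals = yi - yhat_i.
Residuals: [-1.6111, 3.4890, -0.4681, -1.4109].
SSres = sum(residual^2) = 16.9785.

16.9785


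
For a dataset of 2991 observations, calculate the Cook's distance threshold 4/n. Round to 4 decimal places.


Cook's distance cutoff = 4/n = 4/2991.
= 0.0013.

0.0013


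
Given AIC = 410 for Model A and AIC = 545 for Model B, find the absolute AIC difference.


|AIC_A - AIC_B| = |410 - 545| = 135.
Model A is preferred (lower AIC).

135


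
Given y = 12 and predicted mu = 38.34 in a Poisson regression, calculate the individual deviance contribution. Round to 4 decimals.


Compute y*ln(y/mu) = 12*ln(12/38.34) = 12*-1.161587 = -13.939044.
y - mu = -26.34.
D = 2*(-13.939044 - (-26.34)) = 24.801912, which rounds to 24.8019.

24.8019


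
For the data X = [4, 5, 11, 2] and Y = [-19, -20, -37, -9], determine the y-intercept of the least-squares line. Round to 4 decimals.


Compute b1 = -2.9667 from the OLS formula.
With xbar = 5.5000 and ybar = -21.2500, the intercept is:
b0 = -21.2500 - -2.9667 * 5.5000 = -4.9333.

-4.9333


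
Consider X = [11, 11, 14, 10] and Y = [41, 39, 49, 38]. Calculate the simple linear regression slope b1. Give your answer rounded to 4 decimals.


The sample means are xbar = 11.5000 and ybar = 41.7500.
Compute S_xx = 9.0000 and S_xy = 25.5000.
Slope b1 = S_xy / S_xx = 25.5000 / 9.0000 = 2.8333.

2.8333


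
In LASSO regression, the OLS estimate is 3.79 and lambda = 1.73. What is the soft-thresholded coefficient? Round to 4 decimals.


|beta_OLS| = 3.79.
lambda = 1.73.
Since |beta| > lambda, coefficient = sign(beta)*(|beta| - lambda) = 2.0600.
Result = 2.0600.

2.0600


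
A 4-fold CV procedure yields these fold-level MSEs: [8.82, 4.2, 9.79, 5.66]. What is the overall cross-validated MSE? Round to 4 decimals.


Add all fold MSEs: 28.4700.
Divide by k = 4: 28.4700/4 = 7.1175.

7.1175


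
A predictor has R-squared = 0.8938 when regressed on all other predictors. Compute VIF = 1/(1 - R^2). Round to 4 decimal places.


VIF = 1 / (1 - 0.8938).
= 1 / 0.1062 = 9.4162.

9.4162


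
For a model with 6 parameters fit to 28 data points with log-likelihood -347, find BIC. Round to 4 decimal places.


Compute k*ln(n) = 6*ln(28) = 6*3.332205 = 19.993230.
Then -2*loglik = 694.
BIC = 19.993230 + 694 = 713.993230, which rounds to 713.9932.

713.9932


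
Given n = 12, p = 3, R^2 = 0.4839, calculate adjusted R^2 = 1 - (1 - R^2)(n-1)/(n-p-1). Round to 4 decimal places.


Plug in: Adj R^2 = 1 - (1 - 0.4839) * 11/8.
= 1 - 0.5161 * 11/8
= 1 - 5.6771 / 8
= 1 - 0.7096 = 0.2904.

0.2904


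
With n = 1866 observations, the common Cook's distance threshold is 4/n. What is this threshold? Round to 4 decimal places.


Using the rule of thumb:
Threshold = 4 / 1866 = 0.0021.

0.0021


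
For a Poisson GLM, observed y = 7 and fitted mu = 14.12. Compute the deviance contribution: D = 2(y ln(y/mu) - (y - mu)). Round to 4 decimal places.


y/mu = 7/14.12 = 0.495751 (approx.), and ln(7/14.12) = -0.701682.
y * ln(y/mu) = 7 * -0.701682 = -4.911774.
y - mu = -7.12.
D = 2 * (-4.911774 - -7.12) = 4.416452, which rounds to 4.4165.

4.4165


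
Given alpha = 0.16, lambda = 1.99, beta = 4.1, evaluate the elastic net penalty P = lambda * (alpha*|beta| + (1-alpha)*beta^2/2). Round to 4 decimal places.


L1 component = 0.16 * |4.1| = 0.6560.
L2 component = 0.84 * 4.1^2 / 2 = 7.0602.
Penalty = 1.99 * (0.6560 + 7.0602) = 1.99 * 7.7162 = 15.3552.

15.3552


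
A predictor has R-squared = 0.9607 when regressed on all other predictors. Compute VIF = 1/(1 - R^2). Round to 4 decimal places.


Using VIF = 1/(1 - R^2_j):
1 - 0.9607 = 0.0393.
VIF = 25.4453.

25.4453


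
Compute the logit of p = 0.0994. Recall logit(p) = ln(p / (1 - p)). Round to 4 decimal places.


The odds are p/(1-p) = 0.0994 / 0.9006 = 0.1104.
logit(p) = ln(0.1104) = -2.2039.

-2.2039


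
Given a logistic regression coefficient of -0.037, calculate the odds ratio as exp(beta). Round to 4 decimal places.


Odds ratio = exp(beta) = exp(-0.037).
= 0.9637.

0.9637


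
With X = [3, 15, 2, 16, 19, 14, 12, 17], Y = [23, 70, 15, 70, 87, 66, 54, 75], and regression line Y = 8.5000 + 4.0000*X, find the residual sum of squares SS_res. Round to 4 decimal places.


Compute predicted values, then residuals = yi - yhat_i.
Residuals: [2.5000, 1.5000, -1.5000, -2.5000, 2.5000, 1.5000, -2.5000, -1.5000].
SSres = sum(residual^2) = 34.0000.

34.0000


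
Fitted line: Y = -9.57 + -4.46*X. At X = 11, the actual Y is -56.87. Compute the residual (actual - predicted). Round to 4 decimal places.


Fitted value at X = 11 is yhat = -9.57 + -4.46*11 = -58.6300.
Residual = -56.87 - -58.6300 = 1.7600.

1.7600


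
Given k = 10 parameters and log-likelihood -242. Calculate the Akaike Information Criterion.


AIC = 2*10 - 2*(-242).
= 20 + 484 = 504.

504


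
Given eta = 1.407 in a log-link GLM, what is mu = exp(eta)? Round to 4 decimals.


The inverse log link gives:
mu = exp(1.407) = 4.0837.

4.0837


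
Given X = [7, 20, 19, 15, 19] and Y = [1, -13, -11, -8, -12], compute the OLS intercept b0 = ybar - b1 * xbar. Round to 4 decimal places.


Compute b1 = -1.0517 from the OLS formula.
With xbar = 16.0000 and ybar = -8.6000, the intercept is:
b0 = -8.6000 - -1.0517 * 16.0000 = 8.2276.

8.2276


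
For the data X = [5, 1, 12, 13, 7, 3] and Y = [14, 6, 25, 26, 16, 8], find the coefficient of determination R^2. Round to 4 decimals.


After computing the OLS fit (b0=4.0870, b1=1.7190):
SSres = 3.6063, SStot = 348.8333.
R^2 = 1 - 3.6063/348.8333 = 0.9897.

0.9897


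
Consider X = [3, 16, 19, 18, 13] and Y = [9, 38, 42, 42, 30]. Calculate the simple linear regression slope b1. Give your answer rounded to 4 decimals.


The sample means are xbar = 13.8000 and ybar = 32.2000.
Compute S_xx = 166.8000 and S_xy = 357.2000.
Slope b1 = S_xy / S_xx = 357.2000 / 166.8000 = 2.1415.

2.1415


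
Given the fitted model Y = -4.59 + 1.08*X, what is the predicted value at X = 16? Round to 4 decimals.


Substitute X = 16 into the equation:
Y = -4.59 + 1.08 * 16 = -4.59 + 17.2800 = 12.6900.

12.6900


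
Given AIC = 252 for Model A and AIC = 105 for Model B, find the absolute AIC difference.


Absolute difference = |252 - 105| = 147.
The model with lower AIC (B) is preferred.

147


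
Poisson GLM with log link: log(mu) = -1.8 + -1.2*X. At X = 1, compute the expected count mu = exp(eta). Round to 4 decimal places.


eta = -1.8 + -1.2 * 1 = -3.0000.
mu = exp(-3.0000) = 0.0498.

0.0498


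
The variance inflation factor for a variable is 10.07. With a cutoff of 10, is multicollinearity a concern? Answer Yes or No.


Check: VIF = 10.07 vs threshold = 10.
Since 10.07 >= 10, the answer is Yes.

Yes


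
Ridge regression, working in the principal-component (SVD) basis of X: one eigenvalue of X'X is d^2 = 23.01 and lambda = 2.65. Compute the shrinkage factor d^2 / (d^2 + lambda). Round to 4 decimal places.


Denominator = d^2 + lambda = 23.01 + 2.65 = 25.6600.
Shrinkage = 23.01 / 25.6600 = 0.8967.

0.8967


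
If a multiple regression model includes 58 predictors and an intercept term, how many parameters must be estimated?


Total coefficients = number of predictors + 1 (for the intercept).
= 58 + 1 = 59.

59


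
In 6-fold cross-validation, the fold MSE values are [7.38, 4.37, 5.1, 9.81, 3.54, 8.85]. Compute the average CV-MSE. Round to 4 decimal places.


Sum of fold MSEs = 39.0500.
Average = 39.0500 / 6 = 6.5083.

6.5083


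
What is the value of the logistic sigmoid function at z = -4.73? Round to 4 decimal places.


Compute exp(4.7300) = 113.2956.
Sigmoid = 1 / (1 + 113.2956) = 1 / 114.2956 = 0.0087.

0.0087


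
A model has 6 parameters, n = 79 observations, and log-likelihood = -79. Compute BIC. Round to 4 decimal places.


k * ln(n) = 6 * ln(79) = 6 * 4.369448 = 26.216688.
-2 * loglik = -2 * (-79) = 158.
BIC = 26.216688 + 158 = 184.216688, which rounds to 184.2167.

184.2167


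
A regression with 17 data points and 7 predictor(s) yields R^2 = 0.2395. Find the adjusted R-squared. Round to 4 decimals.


Using the formula:
(1 - 0.2395) = 0.7605.
Multiply by 16/9: 0.7605 * 16 = 12.1680, then 12.1680 / 9 = 1.3520.
Adj R^2 = 1 - 1.3520 = -0.3520.

-0.3520


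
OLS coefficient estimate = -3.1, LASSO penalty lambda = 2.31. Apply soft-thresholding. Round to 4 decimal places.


Absolute value: |-3.1| = 3.1.
Compare to lambda = 2.31.
Since |beta| > lambda, coefficient = sign(beta)*(|beta| - lambda) = -0.7900.

-0.7900


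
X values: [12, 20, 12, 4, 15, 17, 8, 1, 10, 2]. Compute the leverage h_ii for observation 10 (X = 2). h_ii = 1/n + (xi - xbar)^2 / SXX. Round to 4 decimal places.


Mean of X: xbar = 10.1000.
SXX = 366.9000.
For X = 2: h = 1/10 + (2 - 10.1000)^2/366.9000 = 0.2788.

0.2788


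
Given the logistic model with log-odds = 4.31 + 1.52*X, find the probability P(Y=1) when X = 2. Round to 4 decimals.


z = 4.31 + 1.52 * 2 = 7.3500.
Sigmoid: P = 1 / (1 + exp(-7.3500)) = 0.9994.

0.9994


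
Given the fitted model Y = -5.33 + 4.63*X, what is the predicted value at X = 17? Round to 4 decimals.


Plug X = 17 into Y = -5.33 + 4.63*X:
Y = -5.33 + 78.7100 = 73.3800.

73.3800


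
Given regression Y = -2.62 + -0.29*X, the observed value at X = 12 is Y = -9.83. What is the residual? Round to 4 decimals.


Compute yhat = -2.62 + (-0.29)(12) = -6.1000.
Residual = actual - predicted = -9.83 - -6.1000 = -3.7300.

-3.7300


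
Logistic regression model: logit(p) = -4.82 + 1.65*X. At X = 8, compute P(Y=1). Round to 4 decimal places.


z = -4.82 + 1.65 * 8 = 8.3800.
Sigmoid: P = 1 / (1 + exp(-8.3800)) = 0.9998.

0.9998


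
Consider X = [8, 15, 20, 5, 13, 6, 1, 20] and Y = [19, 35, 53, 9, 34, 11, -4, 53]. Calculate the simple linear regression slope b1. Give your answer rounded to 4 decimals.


Calculate xbar = 11.0000, ybar = 26.2500.
S_xx = 352.0000, S_xy = 1036.0000.
Using b1 = S_xy / S_xx = 1036.0000 / 352.0000, we get b1 = 2.9432.

2.9432


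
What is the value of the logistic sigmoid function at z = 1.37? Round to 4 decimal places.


First, exp(-1.3700) = 0.2541.
Then sigma(z) = 1/(1 + 0.2541) = 0.7974.

0.7974


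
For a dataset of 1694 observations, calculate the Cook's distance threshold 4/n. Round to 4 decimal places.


The threshold is 4/n.
4/1694 = 0.0024.

0.0024


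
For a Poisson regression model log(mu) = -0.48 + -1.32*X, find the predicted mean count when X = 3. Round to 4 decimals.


Compute eta = -0.48 + -1.32 * 3 = -4.4400.
Apply inverse link: mu = e^-4.4400 = 0.0118.

0.0118


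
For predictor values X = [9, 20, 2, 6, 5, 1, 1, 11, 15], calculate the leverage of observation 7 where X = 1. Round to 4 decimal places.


Mean of X: xbar = 7.7778.
SXX = 349.5556.
For X = 1: h = 1/9 + (1 - 7.7778)^2/349.5556 = 0.2425.

0.2425


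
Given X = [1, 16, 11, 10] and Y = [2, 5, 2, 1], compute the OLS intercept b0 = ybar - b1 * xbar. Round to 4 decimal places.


Compute b1 = 0.1624 from the OLS formula.
With xbar = 9.5000 and ybar = 2.5000, the intercept is:
b0 = 2.5000 - 0.1624 * 9.5000 = 0.9573.

0.9573


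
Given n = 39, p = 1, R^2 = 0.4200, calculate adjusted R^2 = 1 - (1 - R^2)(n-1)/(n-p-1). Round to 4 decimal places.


Using the formula:
(1 - 0.4200) = 0.5800.
Multiply by 38/37: 0.5800 * 38 = 22.0400, then 22.0400 / 37 = 0.5957.
Adj R^2 = 1 - 0.5957 = 0.4043.

0.4043


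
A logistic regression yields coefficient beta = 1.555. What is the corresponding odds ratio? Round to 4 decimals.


exp(1.555) = 4.7351.
So the odds ratio is 4.7351.

4.7351


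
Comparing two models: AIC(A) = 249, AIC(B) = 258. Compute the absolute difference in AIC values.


Absolute difference = |249 - 258| = 9.
The model with lower AIC (A) is preferred.

9


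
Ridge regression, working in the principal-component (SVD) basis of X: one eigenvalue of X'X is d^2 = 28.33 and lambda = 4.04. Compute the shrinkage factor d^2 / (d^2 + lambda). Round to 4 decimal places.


Compute the denominator: 28.33 + 4.04 = 32.3700.
Shrinkage factor = 28.33 / 32.3700 = 0.8752.

0.8752


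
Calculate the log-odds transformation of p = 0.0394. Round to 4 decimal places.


1 - p = 0.9606.
p/(1-p) = 0.0410.
logit = ln(0.0410) = -3.1938.

-3.1938


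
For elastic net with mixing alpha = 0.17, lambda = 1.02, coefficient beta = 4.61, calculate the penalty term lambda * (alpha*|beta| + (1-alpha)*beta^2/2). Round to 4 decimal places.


Compute:
L1 = 0.17 * 4.61 = 0.7837.
L2 = 0.83 * 4.61^2 / 2 = 8.8196.
Penalty = 1.02 * (0.7837 + 8.8196) = 9.7954.

9.7954


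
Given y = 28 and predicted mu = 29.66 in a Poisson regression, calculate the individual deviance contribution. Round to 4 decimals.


First: ln(28/29.66) = -0.057595.
Then: 28 * -0.057595 = -1.612660.
y - mu = 28 - 29.66 = -1.66.
D = 2(-1.612660 - -1.66) = 0.094680, which rounds to 0.0947.

0.0947


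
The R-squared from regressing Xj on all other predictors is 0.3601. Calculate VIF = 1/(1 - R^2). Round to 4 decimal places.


Denominator: 1 - 0.3601 = 0.6399.
VIF = 1 / 0.6399 = 1.5627.

1.5627


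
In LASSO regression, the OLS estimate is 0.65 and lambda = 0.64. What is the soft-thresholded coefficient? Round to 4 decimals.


|beta_OLS| = 0.65.
lambda = 0.64.
Since |beta| > lambda, coefficient = sign(beta)*(|beta| - lambda) = 0.0100.
Result = 0.0100.

0.0100


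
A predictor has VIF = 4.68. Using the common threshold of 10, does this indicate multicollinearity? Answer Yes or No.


Check: VIF = 4.68 vs threshold = 10.
Since 4.68 < 10, the answer is No.

No


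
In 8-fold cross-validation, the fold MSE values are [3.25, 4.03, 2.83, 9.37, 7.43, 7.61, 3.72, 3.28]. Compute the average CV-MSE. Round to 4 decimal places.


Add all fold MSEs: 41.5200.
Divide by k = 8: 41.5200/8 = 5.1900.

5.1900


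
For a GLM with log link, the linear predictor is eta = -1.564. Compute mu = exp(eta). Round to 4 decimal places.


The inverse log link gives:
mu = exp(-1.564) = 0.2093.

0.2093


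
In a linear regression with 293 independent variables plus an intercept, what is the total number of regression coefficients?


Including the intercept, the model has 293 predictor coefficients + 1 intercept.
Total = 294.

294


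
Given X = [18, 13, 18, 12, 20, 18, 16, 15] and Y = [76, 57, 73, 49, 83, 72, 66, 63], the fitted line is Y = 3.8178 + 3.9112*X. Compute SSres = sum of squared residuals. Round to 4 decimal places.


Predicted values from Y = 3.8178 + 3.9112*X.
Residuals: [1.7806, 2.3366, -1.2194, -1.7522, 0.9582, -2.2194, -0.3970, 0.5142].
SSres = 19.4533.

19.4533


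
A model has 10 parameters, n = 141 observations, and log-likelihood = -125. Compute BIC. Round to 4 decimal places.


Compute k*ln(n) = 10*ln(141) = 10*4.948760 = 49.487600.
Then -2*loglik = 250.
BIC = 49.487600 + 250 = 299.487600, which rounds to 299.4876.

299.4876


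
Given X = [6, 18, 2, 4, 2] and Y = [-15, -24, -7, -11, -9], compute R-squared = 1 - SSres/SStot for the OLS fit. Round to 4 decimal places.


Fit the OLS line: b0 = -6.9286, b1 = -0.9799.
SSres = 8.7277.
SStot = 180.8000.
R^2 = 1 - 8.7277/180.8000 = 0.9517.

0.9517


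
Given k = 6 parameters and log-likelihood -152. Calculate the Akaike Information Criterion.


Compute:
2k = 2*6 = 12.
-2*loglik = -2*(-152) = 304.
AIC = 12 + 304 = 316.

316


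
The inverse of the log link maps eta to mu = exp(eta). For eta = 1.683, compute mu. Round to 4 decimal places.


mu = exp(eta) = exp(1.683).
= 5.3817.

5.3817


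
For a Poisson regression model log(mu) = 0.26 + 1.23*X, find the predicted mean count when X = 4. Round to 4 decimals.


Compute eta = 0.26 + 1.23 * 4 = 5.1800.
Apply inverse link: mu = e^5.1800 = 177.6828.

177.6828


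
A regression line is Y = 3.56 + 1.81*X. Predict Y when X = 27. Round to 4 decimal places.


Predicted value:
Y = 3.56 + (1.81)(27) = 3.56 + 48.8700 = 52.4300.

52.4300


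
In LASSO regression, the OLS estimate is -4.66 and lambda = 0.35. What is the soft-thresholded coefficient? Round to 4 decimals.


|beta_OLS| = 4.66.
lambda = 0.35.
Since |beta| > lambda, coefficient = sign(beta)*(|beta| - lambda) = -4.3100.
Result = -4.3100.

-4.3100


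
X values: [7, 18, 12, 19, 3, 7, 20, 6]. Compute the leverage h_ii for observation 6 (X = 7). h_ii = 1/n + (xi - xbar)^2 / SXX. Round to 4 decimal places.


n = 8, xbar = 11.5000.
SXX = sum((xi - xbar)^2) = 314.0000.
h = 1/8 + (7 - 11.5000)^2 / 314.0000 = 0.1895.

0.1895


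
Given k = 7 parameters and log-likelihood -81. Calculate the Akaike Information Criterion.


AIC = 2*7 - 2*(-81).
= 14 + 162 = 176.

176


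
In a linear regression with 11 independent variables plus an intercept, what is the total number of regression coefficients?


Including the intercept, the model has 11 predictor coefficients + 1 intercept.
Total = 12.

12


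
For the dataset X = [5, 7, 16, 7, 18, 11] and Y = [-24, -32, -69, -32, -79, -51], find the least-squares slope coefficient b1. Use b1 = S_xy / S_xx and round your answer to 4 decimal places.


Calculate xbar = 10.6667, ybar = -47.8333.
S_xx = 141.3333, S_xy = -593.6667.
Using b1 = S_xy / S_xx = -593.6667 / 141.3333, we get b1 = -4.2005.

-4.2005


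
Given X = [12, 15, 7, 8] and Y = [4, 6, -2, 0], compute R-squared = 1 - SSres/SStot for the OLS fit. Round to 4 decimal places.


The fitted line is Y = -8.2439 + 0.9756*X.
SSres = 0.9756, SStot = 40.0000.
R^2 = 1 - SSres/SStot = 0.9756.

0.9756


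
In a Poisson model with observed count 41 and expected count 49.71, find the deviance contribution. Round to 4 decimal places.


Compute y*ln(y/mu) = 41*ln(41/49.71) = 41*-0.192634 = -7.897994.
y - mu = -8.71.
D = 2*(-7.897994 - (-8.71)) = 1.624012, which rounds to 1.6240.

1.6240


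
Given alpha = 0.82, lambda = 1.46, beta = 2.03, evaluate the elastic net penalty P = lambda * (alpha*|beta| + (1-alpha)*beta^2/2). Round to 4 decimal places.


alpha * |beta| = 0.82 * 2.03 = 1.6646.
(1-alpha) * beta^2/2 = 0.18 * 4.1209/2 = 0.3709.
Total = 1.46 * (1.6646 + 0.3709) = 2.9718.

2.9718


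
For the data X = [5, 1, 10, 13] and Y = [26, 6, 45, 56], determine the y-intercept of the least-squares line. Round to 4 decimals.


Compute b1 = 4.1268 from the OLS formula.
With xbar = 7.2500 and ybar = 33.2500, the intercept is:
b0 = 33.2500 - 4.1268 * 7.2500 = 3.3304.

3.3304


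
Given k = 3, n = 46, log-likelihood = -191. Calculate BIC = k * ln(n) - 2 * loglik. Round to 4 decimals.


ln(46) = 3.828641.
k * ln(n) = 3 * 3.828641 = 11.485923.
-2L = 382.
BIC = 11.485923 + 382 = 393.485923, which rounds to 393.4859.

393.4859


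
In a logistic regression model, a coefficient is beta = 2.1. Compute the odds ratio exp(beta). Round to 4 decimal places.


exp(2.1) = 8.1662.
So the odds ratio is 8.1662.

8.1662


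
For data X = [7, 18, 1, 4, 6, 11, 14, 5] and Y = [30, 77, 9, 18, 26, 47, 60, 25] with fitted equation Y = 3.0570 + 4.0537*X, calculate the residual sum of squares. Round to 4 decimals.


Compute predicted values, then residuals = yi - yhat_i.
Residuals: [-1.4329, 0.9764, 1.8893, -1.2718, -1.3792, -0.6477, 0.1912, 1.6745].
SSres = sum(residual^2) = 13.3557.

13.3557


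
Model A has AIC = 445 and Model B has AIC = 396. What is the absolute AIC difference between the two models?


Compute |445 - 396| = 49.
Model B has the smaller AIC.

49


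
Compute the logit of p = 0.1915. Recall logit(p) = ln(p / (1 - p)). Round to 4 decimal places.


Compute the odds: 0.1915/0.8085 = 0.2369.
Take the natural log: ln(0.2369) = -1.4403.

-1.4403


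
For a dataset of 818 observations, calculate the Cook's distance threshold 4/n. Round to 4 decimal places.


Cook's distance cutoff = 4/n = 4/818.
= 0.0049.

0.0049


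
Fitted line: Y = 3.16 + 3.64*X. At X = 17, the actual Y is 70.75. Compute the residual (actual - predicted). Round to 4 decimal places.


Fitted value at X = 17 is yhat = 3.16 + 3.64*17 = 65.0400.
Residual = 70.75 - 65.0400 = 5.7100.

5.7100


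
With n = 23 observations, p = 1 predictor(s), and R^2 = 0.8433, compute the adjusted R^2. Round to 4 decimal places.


Plug in: Adj R^2 = 1 - (1 - 0.8433) * 22/21.
= 1 - 0.1567 * 22/21
= 1 - 3.4474 / 21
= 1 - 0.1642 = 0.8358.

0.8358


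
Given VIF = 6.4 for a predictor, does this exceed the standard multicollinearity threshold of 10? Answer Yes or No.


Check: VIF = 6.4 vs threshold = 10.
Since 6.4 < 10, the answer is No.

No


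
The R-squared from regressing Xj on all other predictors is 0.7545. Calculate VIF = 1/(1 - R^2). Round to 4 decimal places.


Denominator: 1 - 0.7545 = 0.2455.
VIF = 1 / 0.2455 = 4.0733.

4.0733


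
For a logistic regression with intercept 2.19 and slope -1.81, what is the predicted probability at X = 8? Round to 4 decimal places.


Compute z = 2.19 + (-1.81)(8) = -12.2900.
exp(-z) = 217509.9771.
P = 1/(1 + 217509.9771) = 0.0000.

0.0000


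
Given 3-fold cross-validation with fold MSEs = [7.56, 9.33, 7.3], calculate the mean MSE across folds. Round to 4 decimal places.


Add all fold MSEs: 24.1900.
Divide by k = 3: 24.1900/3 = 8.0633.

8.0633


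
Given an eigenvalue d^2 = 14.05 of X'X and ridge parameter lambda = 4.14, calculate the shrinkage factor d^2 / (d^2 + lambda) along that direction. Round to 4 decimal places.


Denominator = d^2 + lambda = 14.05 + 4.14 = 18.1900.
Shrinkage = 14.05 / 18.1900 = 0.7724.

0.7724


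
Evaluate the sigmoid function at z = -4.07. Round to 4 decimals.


exp(4.0700) = 58.5570.
1 + exp(-z) = 59.5570.
sigmoid = 1/59.5570 = 0.0168.

0.0168


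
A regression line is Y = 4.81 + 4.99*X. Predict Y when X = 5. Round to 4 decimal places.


Plug X = 5 into Y = 4.81 + 4.99*X:
Y = 4.81 + 24.9500 = 29.7600.

29.7600


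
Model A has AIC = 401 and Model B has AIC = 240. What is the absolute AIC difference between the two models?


|AIC_A - AIC_B| = |401 - 240| = 161.
Model B is preferred (lower AIC).

161


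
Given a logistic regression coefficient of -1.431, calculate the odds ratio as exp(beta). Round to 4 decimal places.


Odds ratio = exp(beta) = exp(-1.431).
= 0.2391.

0.2391


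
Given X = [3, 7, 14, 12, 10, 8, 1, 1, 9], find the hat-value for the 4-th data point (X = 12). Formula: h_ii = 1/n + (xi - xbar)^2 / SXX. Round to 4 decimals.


Compute xbar = 7.2222 with n = 9 observations.
SXX = 175.5556.
Leverage = 1/9 + (12 - 7.2222)^2/175.5556 = 0.2411.

0.2411


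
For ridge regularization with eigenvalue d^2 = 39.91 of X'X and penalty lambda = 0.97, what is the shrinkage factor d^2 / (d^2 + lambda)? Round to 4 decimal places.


d^2 + lambda = 39.91 + 0.97 = 40.8800.
Shrinkage factor = 39.91/40.8800 = 0.9763.

0.9763


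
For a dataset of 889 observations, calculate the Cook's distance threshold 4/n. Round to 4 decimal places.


Using the rule of thumb:
Threshold = 4 / 889 = 0.0045.

0.0045


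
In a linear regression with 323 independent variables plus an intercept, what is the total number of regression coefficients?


Each predictor gets one coefficient, plus one intercept.
Total parameters = 323 + 1 = 324.

324


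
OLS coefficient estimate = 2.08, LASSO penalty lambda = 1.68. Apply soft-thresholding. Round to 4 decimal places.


Absolute value: |2.08| = 2.08.
Compare to lambda = 1.68.
Since |beta| > lambda, coefficient = sign(beta)*(|beta| - lambda) = 0.4000.

0.4000


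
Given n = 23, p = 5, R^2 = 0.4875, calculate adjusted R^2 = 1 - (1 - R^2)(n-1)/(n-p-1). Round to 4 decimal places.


Adjusted R^2 = 1 - (1 - R^2) * (n-1)/(n-p-1).
(1 - R^2) = 0.5125.
(n-1)/(n-p-1) = 22/17.
(1 - R^2) * (n-1) = 0.5125 * 22 = 11.2750.
Divide by (n-p-1): 11.2750 / 17 = 0.6632.
Adj R^2 = 1 - 0.6632 = 0.3368.

0.3368


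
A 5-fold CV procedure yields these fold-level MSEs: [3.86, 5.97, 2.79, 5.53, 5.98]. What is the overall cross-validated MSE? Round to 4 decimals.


Sum of fold MSEs = 24.1300.
Average = 24.1300 / 5 = 4.8260.

4.8260


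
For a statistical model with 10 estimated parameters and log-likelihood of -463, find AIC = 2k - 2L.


Compute:
2k = 2*10 = 20.
-2*loglik = -2*(-463) = 926.
AIC = 20 + 926 = 946.

946


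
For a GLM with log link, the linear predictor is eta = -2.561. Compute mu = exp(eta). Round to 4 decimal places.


mu = exp(eta) = exp(-2.561).
= 0.0772.

0.0772


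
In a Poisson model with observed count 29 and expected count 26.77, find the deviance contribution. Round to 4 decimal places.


Compute y*ln(y/mu) = 29*ln(29/26.77) = 29*0.080014 = 2.320406.
y - mu = 2.23.
D = 2*(2.320406 - (2.23)) = 0.180812, which rounds to 0.1808.

0.1808


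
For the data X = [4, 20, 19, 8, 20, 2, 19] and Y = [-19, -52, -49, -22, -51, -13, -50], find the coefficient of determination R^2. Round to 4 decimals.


After computing the OLS fit (b0=-8.2750, b1=-2.1530):
SSres = 18.1400, SStot = 1857.7143.
R^2 = 1 - 18.1400/1857.7143 = 0.9902.

0.9902


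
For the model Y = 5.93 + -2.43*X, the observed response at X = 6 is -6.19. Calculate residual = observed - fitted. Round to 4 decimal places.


Predicted = 5.93 + -2.43 * 6 = -8.6500.
Residual = -6.19 - -8.6500 = 2.4600.

2.4600


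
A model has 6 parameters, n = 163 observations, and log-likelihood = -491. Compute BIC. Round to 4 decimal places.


Compute k*ln(n) = 6*ln(163) = 6*5.093750 = 30.562500.
Then -2*loglik = 982.
BIC = 30.562500 + 982 = 1012.562500, which rounds to 1012.5625.

1012.5625


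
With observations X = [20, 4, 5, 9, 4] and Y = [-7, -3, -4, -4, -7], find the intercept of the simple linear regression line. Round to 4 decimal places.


Compute b1 = -0.1404 from the OLS formula.
With xbar = 8.4000 and ybar = -5.0000, the intercept is:
b0 = -5.0000 - -0.1404 * 8.4000 = -3.8207.

-3.8207


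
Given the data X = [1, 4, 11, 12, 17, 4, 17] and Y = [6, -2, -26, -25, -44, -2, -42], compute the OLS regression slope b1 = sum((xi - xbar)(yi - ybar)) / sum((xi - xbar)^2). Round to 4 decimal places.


The sample means are xbar = 9.4286 and ybar = -19.2857.
Compute S_xx = 253.7143 and S_xy = -785.1429.
Slope b1 = S_xy / S_xx = -785.1429 / 253.7143 = -3.0946.

-3.0946


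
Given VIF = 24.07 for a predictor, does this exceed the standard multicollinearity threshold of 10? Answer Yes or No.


Compare VIF = 24.07 to the threshold of 10.
24.07 >= 10, so the answer is Yes.

Yes


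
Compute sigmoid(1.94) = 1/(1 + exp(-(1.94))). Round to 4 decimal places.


First, exp(-1.9400) = 0.1437.
Then sigma(z) = 1/(1 + 0.1437) = 0.8744.

0.8744


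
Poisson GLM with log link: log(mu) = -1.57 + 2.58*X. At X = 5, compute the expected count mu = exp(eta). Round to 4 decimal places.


Linear predictor: eta = -1.57 + (2.58)(5) = 11.3300.
Expected count: mu = exp(11.3300) = 83283.0228.

83283.0228


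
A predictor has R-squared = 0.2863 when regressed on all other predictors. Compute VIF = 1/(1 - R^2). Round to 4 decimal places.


VIF = 1 / (1 - 0.2863).
= 1 / 0.7137 = 1.4011.

1.4011


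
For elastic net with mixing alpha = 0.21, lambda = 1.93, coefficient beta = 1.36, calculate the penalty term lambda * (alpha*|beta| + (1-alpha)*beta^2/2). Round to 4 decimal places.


alpha * |beta| = 0.21 * 1.36 = 0.2856.
(1-alpha) * beta^2/2 = 0.79 * 1.8496/2 = 0.7306.
Total = 1.93 * (0.2856 + 0.7306) = 1.9613.

1.9613


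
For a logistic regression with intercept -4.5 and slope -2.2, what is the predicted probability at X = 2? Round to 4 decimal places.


z = -4.5 + -2.2 * 2 = -8.9000.
Sigmoid: P = 1 / (1 + exp(8.9000)) = 0.0001.

0.0001


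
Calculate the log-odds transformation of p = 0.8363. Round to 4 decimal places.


Compute the odds: 0.8363/0.1637 = 5.1087.
Take the natural log: ln(5.1087) = 1.6310.

1.6310


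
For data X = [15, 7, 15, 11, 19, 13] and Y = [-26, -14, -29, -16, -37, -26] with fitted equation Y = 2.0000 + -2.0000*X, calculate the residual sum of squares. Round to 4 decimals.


Compute predicted values, then residuals = yi - yhat_i.
Residuals: [2.0000, -2.0000, -1.0000, 4.0000, -1.0000, -2.0000].
SSres = sum(residual^2) = 30.0000.

30.0000


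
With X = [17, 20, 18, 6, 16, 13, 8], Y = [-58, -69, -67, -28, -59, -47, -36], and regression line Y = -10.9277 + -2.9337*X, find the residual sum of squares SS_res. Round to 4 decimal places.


Compute predicted values, then residuals = yi - yhat_i.
Residuals: [2.8006, 0.6017, -3.2657, 0.5299, -1.1331, 2.0658, -1.6027].
SSres = sum(residual^2) = 27.2711.

27.2711


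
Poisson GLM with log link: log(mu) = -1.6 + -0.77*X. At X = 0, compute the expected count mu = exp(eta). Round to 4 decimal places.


eta = -1.6 + -0.77 * 0 = -1.6000.
mu = exp(-1.6000) = 0.2019.

0.2019


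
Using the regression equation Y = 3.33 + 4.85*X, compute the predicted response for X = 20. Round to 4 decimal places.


Plug X = 20 into Y = 3.33 + 4.85*X:
Y = 3.33 + 97.0000 = 100.3300.

100.3300


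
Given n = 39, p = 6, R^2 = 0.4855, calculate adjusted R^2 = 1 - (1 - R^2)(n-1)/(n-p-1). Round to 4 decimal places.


Using the formula:
(1 - 0.4855) = 0.5145.
Multiply by 38/32: 0.5145 * 38 = 19.5510, then 19.5510 / 32 = 0.6110.
Adj R^2 = 1 - 0.6110 = 0.3890.

0.3890


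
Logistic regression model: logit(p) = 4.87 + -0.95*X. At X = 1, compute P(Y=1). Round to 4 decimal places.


Compute z = 4.87 + (-0.95)(1) = 3.9200.
exp(-z) = 0.0198.
P = 1/(1 + 0.0198) = 0.9805.

0.9805


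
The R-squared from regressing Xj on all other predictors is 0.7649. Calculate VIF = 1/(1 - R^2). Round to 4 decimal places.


VIF = 1 / (1 - 0.7649).
= 1 / 0.2351 = 4.2535.

4.2535


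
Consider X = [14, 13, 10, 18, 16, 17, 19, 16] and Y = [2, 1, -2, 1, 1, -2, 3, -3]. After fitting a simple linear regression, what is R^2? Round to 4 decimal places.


After computing the OLS fit (b0=-3.6305, b1=0.2443):
SSres = 29.3027, SStot = 32.8750.
R^2 = 1 - 29.3027/32.8750 = 0.1087.

0.1087


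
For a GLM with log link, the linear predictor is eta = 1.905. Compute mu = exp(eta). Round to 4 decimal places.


The inverse log link gives:
mu = exp(1.905) = 6.7194.

6.7194


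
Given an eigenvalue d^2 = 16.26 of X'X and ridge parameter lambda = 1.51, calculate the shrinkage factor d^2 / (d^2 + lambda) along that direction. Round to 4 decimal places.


d^2 + lambda = 16.26 + 1.51 = 17.7700.
Shrinkage factor = 16.26/17.7700 = 0.9150.

0.9150


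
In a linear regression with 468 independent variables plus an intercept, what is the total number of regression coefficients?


Each predictor gets one coefficient, plus one intercept.
Total parameters = 468 + 1 = 469.

469


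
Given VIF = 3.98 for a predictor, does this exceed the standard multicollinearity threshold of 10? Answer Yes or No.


Check: VIF = 3.98 vs threshold = 10.
Since 3.98 < 10, the answer is No.

No


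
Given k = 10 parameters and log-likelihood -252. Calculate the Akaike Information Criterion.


Compute:
2k = 2*10 = 20.
-2*loglik = -2*(-252) = 504.
AIC = 20 + 504 = 524.

524


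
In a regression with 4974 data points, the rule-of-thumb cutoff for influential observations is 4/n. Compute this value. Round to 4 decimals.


Cook's distance cutoff = 4/n = 4/4974.
= 0.0008.

0.0008


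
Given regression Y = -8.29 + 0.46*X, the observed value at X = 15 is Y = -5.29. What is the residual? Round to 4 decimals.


Fitted value at X = 15 is yhat = -8.29 + 0.46*15 = -1.3900.
Residual = -5.29 - -1.3900 = -3.9000.

-3.9000


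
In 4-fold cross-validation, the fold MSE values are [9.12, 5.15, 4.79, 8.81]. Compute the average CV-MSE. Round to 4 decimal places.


Add all fold MSEs: 27.8700.
Divide by k = 4: 27.8700/4 = 6.9675.

6.9675


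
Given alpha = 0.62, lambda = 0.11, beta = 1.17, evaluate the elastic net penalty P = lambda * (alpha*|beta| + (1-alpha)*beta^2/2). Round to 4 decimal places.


L1 component = 0.62 * |1.17| = 0.7254.
L2 component = 0.38 * 1.17^2 / 2 = 0.2601.
Penalty = 0.11 * (0.7254 + 0.2601) = 0.11 * 0.9855 = 0.1084.

0.1084
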